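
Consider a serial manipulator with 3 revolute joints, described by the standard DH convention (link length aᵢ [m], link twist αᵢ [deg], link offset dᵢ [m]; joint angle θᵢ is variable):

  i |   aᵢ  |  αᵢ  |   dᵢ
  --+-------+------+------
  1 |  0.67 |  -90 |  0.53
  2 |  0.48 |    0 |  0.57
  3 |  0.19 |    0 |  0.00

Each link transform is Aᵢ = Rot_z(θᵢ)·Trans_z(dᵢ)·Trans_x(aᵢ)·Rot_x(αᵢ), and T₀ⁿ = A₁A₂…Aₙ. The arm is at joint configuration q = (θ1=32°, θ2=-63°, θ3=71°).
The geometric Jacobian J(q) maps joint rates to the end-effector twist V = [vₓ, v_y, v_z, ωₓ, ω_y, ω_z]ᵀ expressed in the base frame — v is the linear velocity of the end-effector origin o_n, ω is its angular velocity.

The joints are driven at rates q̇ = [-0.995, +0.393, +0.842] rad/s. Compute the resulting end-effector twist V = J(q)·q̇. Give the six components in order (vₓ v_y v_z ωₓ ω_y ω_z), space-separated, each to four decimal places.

1.1632 -0.5357 -0.3180 -0.6545 1.0473 -0.9950

o_n = [0.6105, 1.0536, 0.9312]
J₁: ẑ×o_n = [-1.0536, 0.6105, 0.0000], ω = ẑ
J2: z=[-0.5299, 0.8480, 0.0000] o=[0.5682, 0.3550, 0.5300] → [0.3403, 0.2126, -0.4061, -0.5299, 0.8480, 0.0000]
J3: z=[-0.5299, 0.8480, 0.0000] o=[0.4509, 0.9539, 0.9577] → [-0.0224, -0.0140, -0.1882, -0.5299, 0.8480, 0.0000]
V = J·q̇ = [1.1632, -0.5357, -0.3180, -0.6545, 1.0473, -0.9950]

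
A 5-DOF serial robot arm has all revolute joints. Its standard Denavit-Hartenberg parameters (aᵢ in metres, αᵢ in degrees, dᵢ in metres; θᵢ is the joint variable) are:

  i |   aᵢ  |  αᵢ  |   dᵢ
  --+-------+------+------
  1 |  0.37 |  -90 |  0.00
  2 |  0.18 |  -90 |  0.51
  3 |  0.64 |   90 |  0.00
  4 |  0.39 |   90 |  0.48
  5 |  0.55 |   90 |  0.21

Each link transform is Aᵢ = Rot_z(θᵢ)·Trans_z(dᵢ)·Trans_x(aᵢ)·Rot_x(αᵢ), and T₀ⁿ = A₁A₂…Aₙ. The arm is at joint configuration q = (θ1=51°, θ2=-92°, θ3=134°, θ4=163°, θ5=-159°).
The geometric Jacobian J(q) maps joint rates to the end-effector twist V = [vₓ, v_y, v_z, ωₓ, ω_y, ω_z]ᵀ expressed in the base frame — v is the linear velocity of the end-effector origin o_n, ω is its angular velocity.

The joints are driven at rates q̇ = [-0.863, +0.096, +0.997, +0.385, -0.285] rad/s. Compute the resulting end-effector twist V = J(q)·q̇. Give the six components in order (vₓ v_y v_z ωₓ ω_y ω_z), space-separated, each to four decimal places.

o_n = [0.5550, 0.2468, -0.1799]
J₁: ẑ×o_n = [-0.2468, 0.5550, 0.0000], ω = ẑ
J2: z=[-0.7771, 0.6293, 0.0000] o=[0.2328, 0.2875, 0.0000] → [-0.1132, -0.1398, -0.1711, -0.7771, 0.6293, 0.0000]
J3: z=[0.6289, 0.7767, 0.0349] o=[-0.1674, 0.6036, 0.1799] → [-0.2670, 0.2515, -0.7855, 0.6289, 0.7767, 0.0349]
J4: z=[0.5241, -0.4567, 0.7189] o=[0.2001, 0.3259, -0.2644] → [0.0183, 0.2109, 0.1206, 0.5241, -0.4567, 0.7189]
J5: z=[0.7694, 0.6159, -0.1696] o=[0.3092, 0.3571, 0.3436] → [-0.3411, 0.3610, -0.2363, 0.7694, 0.6159, -0.1696]
V = J·q̇ = [0.0402, -0.2634, -0.6858, 0.5349, 0.4834, -0.5031]

0.0402 -0.2634 -0.6858 0.5349 0.4834 -0.5031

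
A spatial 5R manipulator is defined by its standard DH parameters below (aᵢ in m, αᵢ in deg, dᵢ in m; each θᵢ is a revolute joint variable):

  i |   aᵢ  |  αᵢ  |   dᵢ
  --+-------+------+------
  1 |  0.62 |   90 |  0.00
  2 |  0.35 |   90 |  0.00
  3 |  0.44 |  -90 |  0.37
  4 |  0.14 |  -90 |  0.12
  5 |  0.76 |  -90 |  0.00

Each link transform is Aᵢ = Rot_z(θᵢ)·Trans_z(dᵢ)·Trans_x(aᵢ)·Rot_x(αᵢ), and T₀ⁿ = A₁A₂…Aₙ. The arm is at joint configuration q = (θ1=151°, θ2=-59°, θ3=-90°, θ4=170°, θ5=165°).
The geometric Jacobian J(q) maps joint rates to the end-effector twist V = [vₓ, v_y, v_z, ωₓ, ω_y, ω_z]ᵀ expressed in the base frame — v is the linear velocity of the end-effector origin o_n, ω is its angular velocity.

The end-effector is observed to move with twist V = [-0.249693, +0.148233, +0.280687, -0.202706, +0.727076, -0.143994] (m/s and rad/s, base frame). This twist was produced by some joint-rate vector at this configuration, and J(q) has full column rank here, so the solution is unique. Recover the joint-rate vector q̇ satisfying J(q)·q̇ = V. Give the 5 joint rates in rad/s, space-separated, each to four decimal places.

o_n = [-0.8076, -0.7244, -0.4780]
J₁: ẑ×o_n = [0.7244, -0.8076, 0.0000], ω = ẑ
J2: z=[0.4848, 0.8746, 0.0000] o=[-0.5423, 0.3006, 0.0000] → [-0.4180, 0.2317, -0.2648, 0.4848, 0.8746, 0.0000]
J3: z=[0.7497, -0.4156, -0.5150] o=[-0.6999, 0.3880, -0.3000] → [-0.4989, 0.1889, -0.8787, 0.7497, -0.4156, -0.5150]
J4: z=[-0.4505, 0.2497, -0.8572] o=[-0.6359, -0.1506, -0.4906] → [-0.4886, 0.1529, 0.3013, -0.4505, 0.2497, -0.8572]
J5: z=[0.8225, -0.2574, -0.5072] o=[-0.6413, 0.0100, -0.5809] → [-0.3990, -0.0003, -0.6468, 0.8225, -0.2574, -0.5072]
q̇ = J⁺·V = [-0.0120, 0.5590, -0.2650, 0.3860, -0.1230]

-0.0120 0.5590 -0.2650 0.3860 -0.1230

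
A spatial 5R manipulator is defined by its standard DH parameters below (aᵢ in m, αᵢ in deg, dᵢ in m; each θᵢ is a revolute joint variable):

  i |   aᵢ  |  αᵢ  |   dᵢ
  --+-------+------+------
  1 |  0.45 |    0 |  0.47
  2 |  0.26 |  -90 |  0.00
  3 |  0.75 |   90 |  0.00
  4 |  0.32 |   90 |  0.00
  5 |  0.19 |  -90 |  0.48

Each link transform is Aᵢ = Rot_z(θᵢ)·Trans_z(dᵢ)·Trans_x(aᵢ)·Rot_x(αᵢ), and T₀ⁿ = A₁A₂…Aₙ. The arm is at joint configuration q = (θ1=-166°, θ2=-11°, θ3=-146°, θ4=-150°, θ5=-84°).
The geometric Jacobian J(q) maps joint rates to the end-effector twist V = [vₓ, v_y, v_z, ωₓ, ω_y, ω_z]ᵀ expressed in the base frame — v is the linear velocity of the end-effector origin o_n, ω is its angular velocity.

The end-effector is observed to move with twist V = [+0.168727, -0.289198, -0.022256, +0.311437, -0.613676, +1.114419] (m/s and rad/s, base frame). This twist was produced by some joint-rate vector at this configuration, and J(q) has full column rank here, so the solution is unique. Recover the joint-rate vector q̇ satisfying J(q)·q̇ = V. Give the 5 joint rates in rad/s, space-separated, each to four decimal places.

o_n = [-0.6104, -0.3641, 0.7473]
J₁: ẑ×o_n = [0.3641, -0.6104, 0.0000], ω = ẑ
J2: z=[0.0000, 0.0000, 1.0000] o=[-0.4366, -0.1089, 0.4700] → [0.2552, -0.1737, 0.0000, 0.0000, 0.0000, 1.0000]
J3: z=[0.0523, -0.9986, 0.0000] o=[-0.6963, -0.1225, 0.4700] → [-0.2769, -0.0145, 0.0731, 0.0523, -0.9986, 0.0000]
J4: z=[0.5584, 0.0293, -0.8290] o=[-0.0754, -0.0899, 0.8894] → [-0.2314, 0.5229, -0.1374, 0.5584, 0.0293, -0.8290]
J5: z=[-0.3686, -0.8865, -0.2796] o=[-0.3132, 0.0578, 0.7344] → [-0.1293, 0.0878, -0.1080, -0.3686, -0.8865, -0.2796]
q̇ = J⁺·V = [0.6300, 0.8970, 0.6300, 0.4980, -0.0010]

0.6300 0.8970 0.6300 0.4980 -0.0010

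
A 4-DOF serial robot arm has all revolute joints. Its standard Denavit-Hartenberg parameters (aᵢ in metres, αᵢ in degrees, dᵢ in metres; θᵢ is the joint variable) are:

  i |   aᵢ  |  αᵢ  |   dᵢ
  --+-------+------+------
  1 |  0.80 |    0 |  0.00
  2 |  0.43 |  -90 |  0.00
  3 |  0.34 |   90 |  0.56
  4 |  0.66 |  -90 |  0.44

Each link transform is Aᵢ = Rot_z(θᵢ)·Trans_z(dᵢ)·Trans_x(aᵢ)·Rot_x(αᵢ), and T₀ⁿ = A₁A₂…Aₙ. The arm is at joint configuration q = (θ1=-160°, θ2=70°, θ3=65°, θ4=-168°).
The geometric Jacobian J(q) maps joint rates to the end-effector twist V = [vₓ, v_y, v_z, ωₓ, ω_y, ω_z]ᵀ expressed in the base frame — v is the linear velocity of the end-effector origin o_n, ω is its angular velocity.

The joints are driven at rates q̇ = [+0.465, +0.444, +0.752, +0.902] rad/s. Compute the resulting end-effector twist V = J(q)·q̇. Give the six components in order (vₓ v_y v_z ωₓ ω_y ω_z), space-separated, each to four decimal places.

o_n = [-0.3290, -0.9732, 0.4629]
J₁: ẑ×o_n = [0.9732, -0.3290, 0.0000], ω = ẑ
J2: z=[0.0000, 0.0000, 1.0000] o=[-0.7518, -0.2736, 0.0000] → [0.6996, 0.4228, -0.0000, 0.0000, 0.0000, 1.0000]
J3: z=[1.0000, 0.0000, 0.0000] o=[-0.7518, -0.7036, 0.0000] → [0.0000, -0.4629, -0.2696, 1.0000, 0.0000, 0.0000]
J4: z=[0.0000, -0.9063, 0.4226] o=[-0.1918, -0.8473, -0.3081] → [-0.6456, -0.0580, -0.1244, 0.0000, -0.9063, 0.4226]
V = J·q̇ = [0.1809, -0.3657, -0.3149, 0.7520, -0.8175, 1.2902]

0.1809 -0.3657 -0.3149 0.7520 -0.8175 1.2902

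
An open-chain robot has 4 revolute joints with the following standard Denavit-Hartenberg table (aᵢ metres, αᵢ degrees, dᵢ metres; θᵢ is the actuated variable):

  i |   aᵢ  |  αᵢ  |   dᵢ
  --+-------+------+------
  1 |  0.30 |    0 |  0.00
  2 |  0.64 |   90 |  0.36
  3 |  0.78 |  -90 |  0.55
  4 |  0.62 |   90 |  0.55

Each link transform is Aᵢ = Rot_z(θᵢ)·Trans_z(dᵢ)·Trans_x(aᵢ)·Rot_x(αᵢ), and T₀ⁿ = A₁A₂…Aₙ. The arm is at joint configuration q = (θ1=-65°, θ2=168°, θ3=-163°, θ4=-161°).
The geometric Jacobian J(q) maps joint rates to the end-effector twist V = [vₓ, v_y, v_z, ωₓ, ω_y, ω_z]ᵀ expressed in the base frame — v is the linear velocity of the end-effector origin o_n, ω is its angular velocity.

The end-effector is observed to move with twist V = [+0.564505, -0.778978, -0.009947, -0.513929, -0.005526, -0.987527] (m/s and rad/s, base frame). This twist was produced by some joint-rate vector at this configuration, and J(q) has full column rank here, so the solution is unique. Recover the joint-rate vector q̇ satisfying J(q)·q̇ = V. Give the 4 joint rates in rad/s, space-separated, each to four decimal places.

-0.7910 0.1640 -0.5020 0.3770

o_n = [0.7209, 0.4970, -0.2226]
J₁: ẑ×o_n = [-0.4970, 0.7209, 0.0000], ω = ẑ
J2: z=[0.0000, 0.0000, 1.0000] o=[0.1268, -0.2719, 0.0000] → [-0.7688, 0.5941, 0.0000, 0.0000, 0.0000, 1.0000]
J3: z=[0.9744, 0.2250, 0.0000] o=[-0.0172, 0.3517, 0.3600] → [-0.1311, 0.5677, -0.0245, 0.9744, 0.2250, 0.0000]
J4: z=[-0.0658, 0.2849, -0.9563] o=[0.6865, -0.2514, 0.1320] → [0.6146, -0.0562, -0.0590, -0.0658, 0.2849, -0.9563]
q̇ = J⁺·V = [-0.7910, 0.1640, -0.5020, 0.3770]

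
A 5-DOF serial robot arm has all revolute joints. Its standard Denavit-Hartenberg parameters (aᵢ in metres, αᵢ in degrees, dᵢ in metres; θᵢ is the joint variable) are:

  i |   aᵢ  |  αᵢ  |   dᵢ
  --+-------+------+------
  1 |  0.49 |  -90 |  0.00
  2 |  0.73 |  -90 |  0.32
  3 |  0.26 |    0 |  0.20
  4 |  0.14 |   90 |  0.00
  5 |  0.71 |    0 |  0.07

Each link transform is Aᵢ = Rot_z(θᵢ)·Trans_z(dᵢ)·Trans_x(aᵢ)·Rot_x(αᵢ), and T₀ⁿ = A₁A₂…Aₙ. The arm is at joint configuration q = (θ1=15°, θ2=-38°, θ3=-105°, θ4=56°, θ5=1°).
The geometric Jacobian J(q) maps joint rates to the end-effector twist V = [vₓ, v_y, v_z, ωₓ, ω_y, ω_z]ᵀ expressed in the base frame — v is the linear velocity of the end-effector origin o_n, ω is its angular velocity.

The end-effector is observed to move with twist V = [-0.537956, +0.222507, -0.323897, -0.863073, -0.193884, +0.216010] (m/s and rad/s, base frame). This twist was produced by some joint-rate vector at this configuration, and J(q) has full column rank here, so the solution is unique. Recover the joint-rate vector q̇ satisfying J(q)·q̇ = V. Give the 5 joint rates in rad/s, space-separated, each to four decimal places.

0.0360 -0.4730 -0.5990 -0.0870 0.7760

o_n = [1.1625, 1.6144, 0.5514]
J₁: ẑ×o_n = [-1.6144, 1.1625, 0.0000], ω = ẑ
J2: z=[-0.2588, 0.9659, 0.0000] o=[0.4733, 0.1268, 0.0000] → [0.5326, 0.1427, -1.0507, -0.2588, 0.9659, 0.0000]
J3: z=[0.5947, 0.1593, -0.7880] o=[0.9461, 0.5848, 0.4494] → [0.8276, -0.2311, 0.5778, 0.5947, 0.1593, -0.7880]
J4: z=[0.5947, 0.1593, -0.7880] o=[0.9488, 0.8455, 0.2504] → [0.6538, -0.3474, 0.4232, 0.5947, 0.1593, -0.7880]
J5: z=[-0.7443, 0.4798, -0.4646] o=[0.9914, 0.9663, 0.3069] → [0.4184, 0.1024, -0.5644, -0.7443, 0.4798, -0.4646]
q̇ = J⁺·V = [0.0360, -0.4730, -0.5990, -0.0870, 0.7760]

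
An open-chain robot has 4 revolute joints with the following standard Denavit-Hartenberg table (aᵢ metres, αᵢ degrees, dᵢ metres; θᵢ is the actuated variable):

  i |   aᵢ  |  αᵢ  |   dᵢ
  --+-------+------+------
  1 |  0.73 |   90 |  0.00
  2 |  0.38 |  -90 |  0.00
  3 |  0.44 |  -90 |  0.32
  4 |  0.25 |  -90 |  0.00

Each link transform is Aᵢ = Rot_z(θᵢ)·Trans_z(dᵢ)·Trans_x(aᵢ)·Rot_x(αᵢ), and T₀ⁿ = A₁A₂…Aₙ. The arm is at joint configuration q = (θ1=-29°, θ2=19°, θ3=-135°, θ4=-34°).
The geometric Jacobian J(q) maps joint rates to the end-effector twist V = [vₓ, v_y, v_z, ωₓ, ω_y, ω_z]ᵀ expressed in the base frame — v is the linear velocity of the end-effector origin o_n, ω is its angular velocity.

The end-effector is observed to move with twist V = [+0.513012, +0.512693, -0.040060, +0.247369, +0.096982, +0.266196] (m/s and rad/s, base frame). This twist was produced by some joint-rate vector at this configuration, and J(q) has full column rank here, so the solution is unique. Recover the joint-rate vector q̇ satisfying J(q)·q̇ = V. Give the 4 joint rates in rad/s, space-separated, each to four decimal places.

o_n = [0.2214, -0.6460, 0.4095]
J₁: ẑ×o_n = [0.6460, 0.2214, -0.0000], ω = ẑ
J2: z=[-0.4848, -0.8746, 0.0000] o=[0.6385, -0.3539, 0.0000] → [-0.3581, 0.1985, -0.2231, -0.4848, -0.8746, 0.0000]
J3: z=[-0.2847, 0.1578, 0.9455] o=[0.9527, -0.5281, 0.1237] → [0.1566, -0.6101, 0.1490, -0.2847, 0.1578, 0.9455]
J4: z=[0.2419, -0.9426, 0.2302] o=[0.4535, -0.6071, 0.3250] → [-0.0707, -0.0739, -0.2282, 0.2419, -0.9426, 0.2302]
q̇ = J⁺·V = [0.8340, -0.1800, -0.5920, -0.0350]

0.8340 -0.1800 -0.5920 -0.0350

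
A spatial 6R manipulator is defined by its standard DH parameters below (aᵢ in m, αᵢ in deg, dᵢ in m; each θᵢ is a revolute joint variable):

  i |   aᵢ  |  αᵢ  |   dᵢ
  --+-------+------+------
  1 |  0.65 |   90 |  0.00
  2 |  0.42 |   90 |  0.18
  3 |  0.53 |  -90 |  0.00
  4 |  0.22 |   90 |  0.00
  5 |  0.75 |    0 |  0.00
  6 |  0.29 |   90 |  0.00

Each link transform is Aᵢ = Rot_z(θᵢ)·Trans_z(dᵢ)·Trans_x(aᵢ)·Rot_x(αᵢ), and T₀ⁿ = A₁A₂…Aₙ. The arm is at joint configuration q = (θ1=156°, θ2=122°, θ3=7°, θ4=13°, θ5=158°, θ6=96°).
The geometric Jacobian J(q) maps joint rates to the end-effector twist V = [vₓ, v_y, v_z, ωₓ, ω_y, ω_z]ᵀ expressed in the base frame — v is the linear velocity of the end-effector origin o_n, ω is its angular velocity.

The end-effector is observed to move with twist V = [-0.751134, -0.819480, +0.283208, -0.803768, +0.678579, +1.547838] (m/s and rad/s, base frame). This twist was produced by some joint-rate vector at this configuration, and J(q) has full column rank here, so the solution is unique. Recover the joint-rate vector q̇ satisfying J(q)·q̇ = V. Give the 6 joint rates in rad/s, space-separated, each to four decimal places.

o_n = [-0.4192, 0.3846, 0.4128]
J₁: ẑ×o_n = [-0.3846, -0.4192, 0.0000], ω = ẑ
J2: z=[0.4067, 0.9135, 0.0000] o=[-0.5938, 0.2644, 0.0000] → [0.3771, -0.1679, -0.1107, 0.4067, 0.9135, 0.0000]
J3: z=[-0.7747, 0.3449, 0.5299] o=[-0.3173, 0.3383, 0.3562] → [-0.0050, -0.0101, -0.0007, -0.7747, 0.3449, 0.5299]
J4: z=[0.3447, 0.9330, -0.1034] o=[-0.0363, 0.2839, 0.8023] → [-0.3530, 0.1738, 0.3919, 0.3447, 0.9330, -0.1034]
J5: z=[-0.6356, 0.3130, 0.7057] o=[0.1156, 0.2449, 0.9565] → [-0.2688, -0.7230, 0.0786, -0.6356, 0.3130, 0.7057]
J6: z=[-0.6356, 0.3130, 0.7057] o=[-0.2679, 0.6305, 0.4400] → [0.1650, -0.1241, 0.2037, -0.6356, 0.3130, 0.7057]
q̇ = J⁺·V = [0.7490, -0.2000, 0.4090, 0.4720, 0.8450, 0.0490]

0.7490 -0.2000 0.4090 0.4720 0.8450 0.0490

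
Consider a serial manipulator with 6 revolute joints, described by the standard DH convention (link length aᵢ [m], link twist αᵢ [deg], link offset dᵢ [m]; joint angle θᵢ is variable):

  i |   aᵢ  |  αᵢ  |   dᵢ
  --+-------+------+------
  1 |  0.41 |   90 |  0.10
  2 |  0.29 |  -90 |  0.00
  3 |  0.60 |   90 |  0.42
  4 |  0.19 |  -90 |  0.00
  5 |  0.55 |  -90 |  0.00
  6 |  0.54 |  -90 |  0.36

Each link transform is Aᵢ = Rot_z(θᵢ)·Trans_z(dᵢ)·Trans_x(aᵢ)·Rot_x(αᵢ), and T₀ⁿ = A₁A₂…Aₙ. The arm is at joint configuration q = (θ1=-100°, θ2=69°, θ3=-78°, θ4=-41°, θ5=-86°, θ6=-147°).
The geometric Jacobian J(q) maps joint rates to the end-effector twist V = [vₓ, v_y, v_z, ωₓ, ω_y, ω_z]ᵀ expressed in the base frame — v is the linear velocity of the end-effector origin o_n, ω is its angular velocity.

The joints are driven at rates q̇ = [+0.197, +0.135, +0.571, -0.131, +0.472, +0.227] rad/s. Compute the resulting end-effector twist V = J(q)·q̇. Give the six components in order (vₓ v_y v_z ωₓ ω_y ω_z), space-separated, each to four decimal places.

0.0281 -0.4908 0.7301 -0.4547 0.7297 0.7034

o_n = [-1.2383, -0.1069, 0.6399]
J₁: ẑ×o_n = [0.1069, -1.2383, 0.0000], ω = ẑ
J2: z=[-0.9848, 0.1736, 0.0000] o=[-0.0712, -0.4038, 0.1000] → [0.0938, 0.5317, -0.0897, -0.9848, 0.1736, 0.0000]
J3: z=[0.1621, 0.9194, 0.3584] o=[-0.0892, -0.5061, 0.3707] → [0.1044, -0.4554, 1.1212, 0.1621, 0.9194, 0.3584]
J4: z=[-0.1439, 0.3813, -0.9132] o=[-0.6069, -0.0621, 0.6377] → [-0.0401, 0.5769, 0.2472, -0.1439, 0.3813, -0.9132]
J5: z=[-0.5181, 0.7572, 0.3978] o=[-0.7671, -0.1629, 0.6209] → [-0.0079, -0.1776, 0.3278, -0.5181, 0.7572, 0.3978]
J6: z=[-0.8310, -0.5557, -0.0247] o=[-0.8784, 0.0260, 0.1165] → [-0.2942, 0.4439, -0.0896, -0.8310, -0.5557, -0.0247]
V = J·q̇ = [0.0281, -0.4908, 0.7301, -0.4547, 0.7297, 0.7034]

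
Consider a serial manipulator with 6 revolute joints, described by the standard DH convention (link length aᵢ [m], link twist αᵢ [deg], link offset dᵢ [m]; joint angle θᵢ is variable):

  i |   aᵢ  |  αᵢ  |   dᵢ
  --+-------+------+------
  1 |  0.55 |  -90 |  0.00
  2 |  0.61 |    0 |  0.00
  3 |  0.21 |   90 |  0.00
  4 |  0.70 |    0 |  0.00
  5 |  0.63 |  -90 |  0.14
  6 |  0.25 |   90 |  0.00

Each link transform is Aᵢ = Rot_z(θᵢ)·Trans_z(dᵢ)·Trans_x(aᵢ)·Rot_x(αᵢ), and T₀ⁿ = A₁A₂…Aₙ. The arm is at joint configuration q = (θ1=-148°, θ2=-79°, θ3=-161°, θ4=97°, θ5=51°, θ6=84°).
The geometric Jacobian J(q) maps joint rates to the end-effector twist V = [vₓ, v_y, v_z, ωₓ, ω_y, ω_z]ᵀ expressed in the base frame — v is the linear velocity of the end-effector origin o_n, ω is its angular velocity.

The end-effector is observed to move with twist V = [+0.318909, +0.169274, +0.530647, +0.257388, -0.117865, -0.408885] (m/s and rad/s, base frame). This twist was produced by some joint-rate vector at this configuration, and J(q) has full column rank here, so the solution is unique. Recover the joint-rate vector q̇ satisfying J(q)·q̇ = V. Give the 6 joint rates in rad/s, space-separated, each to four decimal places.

-0.0130 -0.7300 0.2930 0.3970 -0.3340 -0.7940

o_n = [-0.1160, -1.3017, 1.0270]
J₁: ẑ×o_n = [1.3017, -0.1160, 0.0000], ω = ẑ
J2: z=[0.5299, -0.8480, 0.0000] o=[-0.4664, -0.2915, 0.0000] → [-0.8710, -0.5442, -0.2382, 0.5299, -0.8480, 0.0000]
J3: z=[0.5299, -0.8480, 0.0000] o=[-0.5651, -0.3531, 0.5988] → [-0.3631, -0.2269, -0.1218, 0.5299, -0.8480, 0.0000]
J4: z=[-0.7344, -0.4589, -0.5000] o=[-0.4761, -0.2975, 0.4169] → [-0.7821, 0.2680, 0.9028, -0.7344, -0.4589, -0.5000]
J5: z=[-0.7344, -0.4589, -0.5000] o=[-0.1441, -0.9093, 0.4908] → [-0.4423, 0.3798, 0.3011, -0.7344, -0.4589, -0.5000]
J6: z=[-0.6741, 0.5788, 0.4589] o=[-0.2965, -1.3982, 0.8835] → [0.0388, 0.1796, -0.1695, -0.6741, 0.5788, 0.4589]
q̇ = J⁺·V = [-0.0130, -0.7300, 0.2930, 0.3970, -0.3340, -0.7940]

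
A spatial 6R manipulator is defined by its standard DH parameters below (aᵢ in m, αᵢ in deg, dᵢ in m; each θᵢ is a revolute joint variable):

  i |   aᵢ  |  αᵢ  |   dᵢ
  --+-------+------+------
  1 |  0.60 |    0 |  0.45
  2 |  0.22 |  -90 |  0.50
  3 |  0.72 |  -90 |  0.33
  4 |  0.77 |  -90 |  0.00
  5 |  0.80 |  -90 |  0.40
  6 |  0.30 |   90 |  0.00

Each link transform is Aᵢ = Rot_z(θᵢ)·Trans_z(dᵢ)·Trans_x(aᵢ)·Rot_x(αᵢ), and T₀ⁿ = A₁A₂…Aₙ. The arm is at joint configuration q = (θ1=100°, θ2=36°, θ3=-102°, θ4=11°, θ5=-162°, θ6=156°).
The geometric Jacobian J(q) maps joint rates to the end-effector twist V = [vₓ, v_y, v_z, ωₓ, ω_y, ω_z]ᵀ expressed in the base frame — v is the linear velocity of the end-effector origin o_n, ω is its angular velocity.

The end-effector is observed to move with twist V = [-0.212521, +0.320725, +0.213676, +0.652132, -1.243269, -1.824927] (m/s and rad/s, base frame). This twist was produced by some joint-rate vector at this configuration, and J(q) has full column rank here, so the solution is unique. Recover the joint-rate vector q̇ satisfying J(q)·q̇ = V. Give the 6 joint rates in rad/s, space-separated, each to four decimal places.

o_n = [-0.2414, 0.7155, 1.8952]
J₁: ẑ×o_n = [-0.7155, -0.2414, 0.0000], ω = ẑ
J2: z=[0.0000, 0.0000, 1.0000] o=[-0.1042, 0.5909, 0.4500] → [-0.1246, -0.1372, 0.0000, 0.0000, 0.0000, 1.0000]
J3: z=[-0.6947, -0.7193, 0.0000] o=[-0.2624, 0.7437, 0.9500] → [-0.6799, 0.6566, 0.0348, -0.6947, -0.7193, 0.0000]
J4: z=[-0.7036, 0.6795, 0.2079] o=[-0.3840, 0.4023, 1.6543] → [0.0986, 0.1992, -0.3173, -0.7036, 0.6795, 0.2079]
J5: z=[0.6534, 0.7337, -0.1866] o=[-0.1689, 0.3989, 2.3936] → [-0.3065, 0.3391, 0.2600, 0.6534, 0.7337, -0.1866]
J6: z=[-0.5829, 0.6448, 0.4944] o=[-0.2940, 0.8637, 1.6398] → [0.2380, 0.1749, 0.0524, -0.5829, 0.6448, 0.4944]
q̇ = J⁺·V = [-0.4460, -0.8250, 0.5060, -0.6570, 0.1140, -0.8010]

-0.4460 -0.8250 0.5060 -0.6570 0.1140 -0.8010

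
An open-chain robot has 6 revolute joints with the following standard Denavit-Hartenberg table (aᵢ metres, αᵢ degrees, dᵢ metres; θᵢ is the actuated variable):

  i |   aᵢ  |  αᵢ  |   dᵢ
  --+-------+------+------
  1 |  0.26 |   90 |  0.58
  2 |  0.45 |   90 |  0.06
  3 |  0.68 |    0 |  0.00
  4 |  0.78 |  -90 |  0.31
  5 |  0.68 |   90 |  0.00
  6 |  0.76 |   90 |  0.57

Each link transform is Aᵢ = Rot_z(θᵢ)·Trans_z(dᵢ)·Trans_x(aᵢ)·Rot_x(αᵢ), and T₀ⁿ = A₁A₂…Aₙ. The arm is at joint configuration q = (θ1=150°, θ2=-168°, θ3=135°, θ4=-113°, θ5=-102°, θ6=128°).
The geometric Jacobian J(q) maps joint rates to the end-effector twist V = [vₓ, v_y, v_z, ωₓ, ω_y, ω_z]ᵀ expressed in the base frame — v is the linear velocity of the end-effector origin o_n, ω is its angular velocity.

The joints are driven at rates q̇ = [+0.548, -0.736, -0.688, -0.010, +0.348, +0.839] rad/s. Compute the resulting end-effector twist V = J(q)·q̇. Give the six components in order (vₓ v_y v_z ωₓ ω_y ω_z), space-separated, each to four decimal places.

o_n = [0.3521, 1.1396, 0.9889]
J₁: ẑ×o_n = [-1.1396, 0.3521, 0.0000], ω = ẑ
J2: z=[0.5000, 0.8660, 0.0000] o=[-0.2252, 0.1300, 0.5800] → [0.3541, -0.2045, 0.0049, 0.5000, 0.8660, 0.0000]
J3: z=[0.1801, -0.1040, 0.9781] o=[0.1860, -0.0381, 0.4864] → [-1.2042, 0.0719, 0.2293, 0.1801, -0.1040, 0.9781]
J4: z=[0.1801, -0.1040, 0.9781] o=[0.0191, 0.6135, 0.5864] → [-0.5565, 0.2532, 0.1293, 0.1801, -0.1040, 0.9781]
J5: z=[0.1463, 0.9862, 0.0779] o=[0.8337, 0.4806, 0.7393] → [0.1949, -0.0740, 0.5713, 0.1463, 0.9862, 0.0779]
J6: z=[-0.9889, 0.1478, -0.0148] o=[0.8159, 0.4297, 1.4171] → [-0.0528, -0.4166, -0.6334, -0.9889, 0.1478, -0.0148]
V = J·q̇ = [-0.0276, -0.0839, -0.4953, -1.2725, -0.0976, -0.1201]

-0.0276 -0.0839 -0.4953 -1.2725 -0.0976 -0.1201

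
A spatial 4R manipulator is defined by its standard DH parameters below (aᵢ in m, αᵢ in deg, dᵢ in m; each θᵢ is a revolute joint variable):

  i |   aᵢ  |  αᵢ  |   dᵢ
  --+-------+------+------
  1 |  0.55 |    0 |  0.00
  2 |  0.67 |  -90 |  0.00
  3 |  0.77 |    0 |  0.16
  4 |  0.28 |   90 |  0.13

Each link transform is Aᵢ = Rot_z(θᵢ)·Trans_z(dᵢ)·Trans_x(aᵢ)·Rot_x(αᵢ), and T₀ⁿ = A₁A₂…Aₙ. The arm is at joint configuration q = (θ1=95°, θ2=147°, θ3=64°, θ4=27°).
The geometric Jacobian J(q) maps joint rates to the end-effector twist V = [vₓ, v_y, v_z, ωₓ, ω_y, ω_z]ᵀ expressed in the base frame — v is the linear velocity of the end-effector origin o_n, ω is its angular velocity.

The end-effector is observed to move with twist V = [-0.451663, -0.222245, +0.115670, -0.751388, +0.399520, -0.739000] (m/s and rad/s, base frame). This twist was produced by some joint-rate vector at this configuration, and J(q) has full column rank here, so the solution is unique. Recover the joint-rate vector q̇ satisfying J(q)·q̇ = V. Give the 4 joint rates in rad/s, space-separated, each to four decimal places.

-0.9680 0.2290 -0.3550 -0.4960

o_n = [-0.2626, -0.4735, -0.9720]
J₁: ẑ×o_n = [0.4735, -0.2626, 0.0000], ω = ẑ
J2: z=[0.0000, 0.0000, 1.0000] o=[-0.0479, 0.5479, 0.0000] → [1.0214, -0.2147, 0.0000, 0.0000, 0.0000, 1.0000]
J3: z=[0.8829, -0.4695, 0.0000] o=[-0.3625, -0.0437, 0.0000] → [0.4563, 0.8583, -0.3327, 0.8829, -0.4695, 0.0000]
J4: z=[0.8829, -0.4695, 0.0000] o=[-0.3797, -0.4168, -0.6921] → [0.1314, 0.2472, 0.0049, 0.8829, -0.4695, 0.0000]
q̇ = J⁺·V = [-0.9680, 0.2290, -0.3550, -0.4960]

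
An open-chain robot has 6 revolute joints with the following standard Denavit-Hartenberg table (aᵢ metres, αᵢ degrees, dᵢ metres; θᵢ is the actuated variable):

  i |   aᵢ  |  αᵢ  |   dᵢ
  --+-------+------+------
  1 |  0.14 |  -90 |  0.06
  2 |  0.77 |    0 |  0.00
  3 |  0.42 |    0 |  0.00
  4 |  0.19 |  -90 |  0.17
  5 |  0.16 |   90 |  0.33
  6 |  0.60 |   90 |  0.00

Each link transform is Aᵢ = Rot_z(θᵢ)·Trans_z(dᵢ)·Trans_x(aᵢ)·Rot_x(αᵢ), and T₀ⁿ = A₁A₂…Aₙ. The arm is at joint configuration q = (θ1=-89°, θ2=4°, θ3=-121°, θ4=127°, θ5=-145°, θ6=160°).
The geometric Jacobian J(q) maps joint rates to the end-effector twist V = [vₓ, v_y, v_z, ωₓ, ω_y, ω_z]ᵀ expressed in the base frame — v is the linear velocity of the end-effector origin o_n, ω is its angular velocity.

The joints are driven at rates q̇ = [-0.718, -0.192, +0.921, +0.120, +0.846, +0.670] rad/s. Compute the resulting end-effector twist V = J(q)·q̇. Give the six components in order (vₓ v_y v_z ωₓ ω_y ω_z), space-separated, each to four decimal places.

o_n = [-0.0418, -1.1383, -0.2370]
J₁: ẑ×o_n = [1.1383, -0.0418, 0.0000], ω = ẑ
J2: z=[0.9998, 0.0175, 0.0000] o=[0.0024, -0.1400, 0.0600] → [-0.0052, 0.2970, -0.9974, 0.9998, 0.0175, 0.0000]
J3: z=[0.9998, 0.0175, 0.0000] o=[0.0158, -0.9080, 0.0063] → [-0.0042, 0.2433, -0.2293, 0.9998, 0.0175, 0.0000]
J4: z=[0.9998, 0.0175, 0.0000] o=[0.0125, -0.7173, 0.3805] → [-0.0108, 0.6174, -0.4199, 0.9998, 0.0175, 0.0000]
J5: z=[-0.0030, 0.1736, -0.9848] o=[0.1858, -0.9015, 0.3475] → [-0.3347, 0.2223, 0.0402, -0.0030, 0.1736, -0.9848]
J6: z=[-0.8289, 0.5505, 0.0996] o=[0.2743, -0.7135, 0.0453] → [-0.1131, -0.2655, 0.5261, -0.8289, 0.5505, 0.0996]
V = J·q̇ = [-1.1804, 0.2813, 0.3164, 0.2910, 0.5305, -1.4844]

-1.1804 0.2813 0.3164 0.2910 0.5305 -1.4844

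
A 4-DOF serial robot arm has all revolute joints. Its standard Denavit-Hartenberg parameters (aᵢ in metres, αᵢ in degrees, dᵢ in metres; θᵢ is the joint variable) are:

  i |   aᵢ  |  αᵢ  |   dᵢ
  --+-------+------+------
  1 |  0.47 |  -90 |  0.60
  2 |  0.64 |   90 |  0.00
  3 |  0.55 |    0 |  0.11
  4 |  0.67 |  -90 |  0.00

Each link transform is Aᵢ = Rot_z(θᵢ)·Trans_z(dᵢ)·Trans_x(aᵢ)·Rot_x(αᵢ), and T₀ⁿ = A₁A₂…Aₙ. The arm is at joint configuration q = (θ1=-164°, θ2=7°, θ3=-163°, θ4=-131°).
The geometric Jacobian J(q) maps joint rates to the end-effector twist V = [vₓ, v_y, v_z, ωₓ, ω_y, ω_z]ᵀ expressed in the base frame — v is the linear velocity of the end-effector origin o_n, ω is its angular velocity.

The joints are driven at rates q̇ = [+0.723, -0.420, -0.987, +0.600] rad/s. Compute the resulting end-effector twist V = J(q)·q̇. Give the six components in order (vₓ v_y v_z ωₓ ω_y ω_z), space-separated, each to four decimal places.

o_n = [-0.7091, -0.6728, 0.6621]
J₁: ẑ×o_n = [0.6728, -0.7091, 0.0000], ω = ẑ
J2: z=[0.2756, -0.9613, 0.0000] o=[-0.4518, -0.1295, 0.6000] → [-0.0597, -0.0171, -0.3971, 0.2756, -0.9613, 0.0000]
J3: z=[-0.1171, -0.0336, 0.9925] o=[-1.0624, -0.3046, 0.5220] → [0.3607, 0.3671, 0.0550, -0.1171, -0.0336, 0.9925]
J4: z=[-0.1171, -0.0336, 0.9925] o=[-0.6178, -0.0099, 0.6953] → [0.6591, -0.0945, 0.0746, -0.1171, -0.0336, 0.9925]
V = J·q̇ = [0.5509, -0.9245, 0.1572, -0.0704, 0.4167, 0.3389]

0.5509 -0.9245 0.1572 -0.0704 0.4167 0.3389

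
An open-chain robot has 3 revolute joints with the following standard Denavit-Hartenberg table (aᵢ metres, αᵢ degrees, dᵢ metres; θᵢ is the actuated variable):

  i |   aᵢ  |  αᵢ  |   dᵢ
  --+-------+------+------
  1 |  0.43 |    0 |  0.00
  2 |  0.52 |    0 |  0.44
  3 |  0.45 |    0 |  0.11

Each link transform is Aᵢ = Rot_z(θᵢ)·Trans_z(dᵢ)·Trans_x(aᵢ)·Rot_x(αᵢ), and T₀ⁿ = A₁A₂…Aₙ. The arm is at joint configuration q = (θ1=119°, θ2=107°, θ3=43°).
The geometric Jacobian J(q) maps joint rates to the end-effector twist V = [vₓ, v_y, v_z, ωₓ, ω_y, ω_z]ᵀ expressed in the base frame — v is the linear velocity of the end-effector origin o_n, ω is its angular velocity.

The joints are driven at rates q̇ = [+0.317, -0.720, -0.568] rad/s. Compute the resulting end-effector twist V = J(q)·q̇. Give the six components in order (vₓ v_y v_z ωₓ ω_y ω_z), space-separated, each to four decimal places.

-0.7068 0.0871 0.0000 0.0000 0.0000 -0.9710

o_n = [-0.5775, -0.4479, 0.5500]
J₁: ẑ×o_n = [0.4479, -0.5775, 0.0000], ω = ẑ
J2: z=[0.0000, 0.0000, 1.0000] o=[-0.2085, 0.3761, 0.0000] → [0.8240, -0.3691, 0.0000, 0.0000, 0.0000, 1.0000]
J3: z=[0.0000, 0.0000, 1.0000] o=[-0.5697, 0.0020, 0.4400] → [0.4499, -0.0079, 0.0000, 0.0000, 0.0000, 1.0000]
V = J·q̇ = [-0.7068, 0.0871, 0.0000, 0.0000, 0.0000, -0.9710]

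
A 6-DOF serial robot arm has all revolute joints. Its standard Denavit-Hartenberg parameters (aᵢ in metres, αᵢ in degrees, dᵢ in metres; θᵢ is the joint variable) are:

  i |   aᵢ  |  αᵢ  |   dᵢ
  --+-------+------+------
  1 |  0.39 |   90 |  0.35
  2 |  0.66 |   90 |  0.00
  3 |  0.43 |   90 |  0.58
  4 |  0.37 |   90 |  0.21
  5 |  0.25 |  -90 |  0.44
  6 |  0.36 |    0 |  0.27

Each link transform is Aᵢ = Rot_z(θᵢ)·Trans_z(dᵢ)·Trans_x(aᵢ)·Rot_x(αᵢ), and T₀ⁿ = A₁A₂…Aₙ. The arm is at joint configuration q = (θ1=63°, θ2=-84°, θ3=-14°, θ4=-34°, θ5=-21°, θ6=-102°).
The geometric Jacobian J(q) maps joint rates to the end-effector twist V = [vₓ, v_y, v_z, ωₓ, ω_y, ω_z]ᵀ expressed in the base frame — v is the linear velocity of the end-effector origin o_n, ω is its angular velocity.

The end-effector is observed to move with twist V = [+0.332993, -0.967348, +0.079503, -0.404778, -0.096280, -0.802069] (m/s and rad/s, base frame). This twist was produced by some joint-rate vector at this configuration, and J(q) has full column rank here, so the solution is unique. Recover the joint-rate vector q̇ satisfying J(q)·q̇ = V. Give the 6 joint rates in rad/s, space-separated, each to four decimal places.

o_n = [-0.0340, 1.0582, -0.6572]
J₁: ẑ×o_n = [-1.0582, -0.0340, 0.0000], ω = ẑ
J2: z=[0.8910, -0.4540, 0.0000] o=[0.1771, 0.3475, 0.3500] → [0.4572, 0.8974, 0.5374, 0.8910, -0.4540, 0.0000]
J3: z=[-0.4515, -0.8861, -0.1045] o=[0.2084, 0.4090, -0.3064] → [0.3787, -0.1330, -0.5079, -0.4515, -0.8861, -0.1045]
J4: z=[-0.8760, 0.4180, 0.2406] o=[-0.1264, -0.0189, -0.7820] → [-0.2070, 0.1315, -0.9821, -0.8760, 0.4180, 0.2406]
J5: z=[0.4691, 0.6227, 0.6263] o=[-0.2689, 0.3136, -1.0058] → [-0.2492, -0.0164, 0.2030, 0.4691, 0.6227, 0.6263]
J6: z=[-0.7777, 0.6273, -0.0411] o=[0.0421, 0.7045, -0.9249] → [0.1825, 0.2113, -0.2273, -0.7777, 0.6273, -0.0411]
q̇ = J⁺·V = [-0.4880, -0.9770, 0.1500, -0.7400, -0.1900, 0.0330]

-0.4880 -0.9770 0.1500 -0.7400 -0.1900 0.0330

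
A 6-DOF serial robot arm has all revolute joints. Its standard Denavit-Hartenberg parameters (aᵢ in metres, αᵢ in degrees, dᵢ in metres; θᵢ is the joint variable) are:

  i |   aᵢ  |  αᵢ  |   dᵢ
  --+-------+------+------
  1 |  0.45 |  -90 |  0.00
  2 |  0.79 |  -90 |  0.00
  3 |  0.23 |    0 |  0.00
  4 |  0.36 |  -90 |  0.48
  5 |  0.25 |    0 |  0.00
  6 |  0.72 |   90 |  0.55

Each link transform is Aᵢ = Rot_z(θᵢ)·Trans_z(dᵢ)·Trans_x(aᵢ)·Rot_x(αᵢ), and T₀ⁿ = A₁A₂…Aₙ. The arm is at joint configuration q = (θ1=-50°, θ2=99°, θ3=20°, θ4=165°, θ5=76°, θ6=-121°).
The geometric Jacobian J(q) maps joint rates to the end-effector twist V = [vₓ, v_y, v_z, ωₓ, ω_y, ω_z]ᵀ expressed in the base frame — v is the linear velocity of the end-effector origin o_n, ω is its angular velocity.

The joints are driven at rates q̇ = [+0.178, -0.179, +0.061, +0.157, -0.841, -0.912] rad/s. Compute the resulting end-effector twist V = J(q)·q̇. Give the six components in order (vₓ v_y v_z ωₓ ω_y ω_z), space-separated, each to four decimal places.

o_n = [0.2239, 0.5892, -0.0096]
J₁: ẑ×o_n = [-0.5892, 0.2239, 0.0000], ω = ẑ
J2: z=[0.7660, 0.6428, 0.0000] o=[0.2893, -0.3447, 0.0000] → [-0.0062, 0.0074, 0.7574, 0.7660, 0.6428, 0.0000]
J3: z=[-0.6349, 0.7566, 0.1564] o=[0.2098, -0.2500, -0.7803] → [0.4518, 0.4915, -0.5435, -0.6349, 0.7566, 0.1564]
J4: z=[-0.6349, 0.7566, 0.1564] o=[0.1278, -0.2747, -0.9937] → [0.6094, 0.6398, -0.6212, -0.6349, 0.7566, 0.1564]
J5: z=[0.7544, 0.6508, -0.0861] o=[-0.1168, 0.0657, -0.5644] → [0.4061, -0.4479, 0.1732, 0.7544, 0.6508, -0.0861]
J6: z=[0.7544, 0.6508, -0.0861] o=[0.0473, -0.1217, -0.5429] → [0.4082, -0.4175, 0.4213, 0.7544, 0.6508, -0.0861]
V = J·q̇ = [-0.6944, 0.9263, -0.7961, -1.5979, -1.0909, 0.3630]

-0.6944 0.9263 -0.7961 -1.5979 -1.0909 0.3630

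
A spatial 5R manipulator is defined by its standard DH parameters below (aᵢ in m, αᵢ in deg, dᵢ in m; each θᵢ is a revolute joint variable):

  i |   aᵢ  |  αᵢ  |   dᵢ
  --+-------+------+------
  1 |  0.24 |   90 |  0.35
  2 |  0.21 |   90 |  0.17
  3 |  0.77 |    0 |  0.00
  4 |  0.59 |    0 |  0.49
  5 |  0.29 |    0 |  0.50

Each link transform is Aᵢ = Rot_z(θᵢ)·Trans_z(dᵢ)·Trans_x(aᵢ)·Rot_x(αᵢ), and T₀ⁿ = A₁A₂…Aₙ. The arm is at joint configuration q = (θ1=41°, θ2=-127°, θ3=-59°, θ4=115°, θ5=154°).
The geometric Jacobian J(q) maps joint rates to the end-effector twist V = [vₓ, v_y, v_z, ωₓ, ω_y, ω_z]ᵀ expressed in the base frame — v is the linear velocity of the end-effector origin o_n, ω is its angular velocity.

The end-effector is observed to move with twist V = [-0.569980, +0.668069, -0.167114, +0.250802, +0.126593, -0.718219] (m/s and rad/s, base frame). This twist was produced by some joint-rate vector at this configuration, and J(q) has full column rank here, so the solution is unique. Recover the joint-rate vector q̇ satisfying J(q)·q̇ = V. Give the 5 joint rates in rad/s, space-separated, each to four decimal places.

-0.5130 0.0690 -0.4340 -0.4680 0.5610

o_n = [-0.8226, -0.5218, 0.3984]
J₁: ẑ×o_n = [0.5218, -0.8226, 0.0000], ω = ẑ
J2: z=[0.6561, -0.7547, 0.0000] o=[0.1811, 0.1575, 0.3500] → [-0.0366, -0.0318, -1.2031, 0.6561, -0.7547, 0.0000]
J3: z=[-0.6027, -0.5240, 0.6018] o=[0.1973, -0.0538, 0.1823] → [0.1684, -0.4835, -0.2523, -0.6027, -0.5240, 0.6018]
J4: z=[-0.6027, -0.5240, 0.6018] o=[-0.4159, 0.2878, -0.1344] → [0.2080, 0.0764, 0.2748, -0.6027, -0.5240, 0.6018]
J5: z=[-0.6027, -0.5240, 0.6018] o=[-0.5401, -0.4684, -0.1030] → [-0.2306, 0.1323, -0.1158, -0.6027, -0.5240, 0.6018]
q̇ = J⁺·V = [-0.5130, 0.0690, -0.4340, -0.4680, 0.5610]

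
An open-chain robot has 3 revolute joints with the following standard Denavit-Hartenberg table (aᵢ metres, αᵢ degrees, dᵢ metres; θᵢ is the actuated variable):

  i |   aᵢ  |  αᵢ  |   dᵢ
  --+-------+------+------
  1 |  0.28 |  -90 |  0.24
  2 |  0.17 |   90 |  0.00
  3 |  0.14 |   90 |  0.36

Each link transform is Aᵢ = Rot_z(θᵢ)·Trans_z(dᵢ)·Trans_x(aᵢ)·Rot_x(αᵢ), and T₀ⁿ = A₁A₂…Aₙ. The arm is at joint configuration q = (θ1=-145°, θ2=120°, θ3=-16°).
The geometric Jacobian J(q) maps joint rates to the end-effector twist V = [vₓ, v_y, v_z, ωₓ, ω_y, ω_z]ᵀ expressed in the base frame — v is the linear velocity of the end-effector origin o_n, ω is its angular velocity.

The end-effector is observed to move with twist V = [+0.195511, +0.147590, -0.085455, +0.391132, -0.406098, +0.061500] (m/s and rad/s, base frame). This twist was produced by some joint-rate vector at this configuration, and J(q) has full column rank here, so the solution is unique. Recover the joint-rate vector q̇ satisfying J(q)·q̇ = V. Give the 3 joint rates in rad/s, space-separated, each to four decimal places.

0.0110 0.5570 -0.1010

o_n = [-0.3821, -0.2205, -0.2038]
J₁: ẑ×o_n = [0.2205, -0.3821, 0.0000], ω = ẑ
J2: z=[0.5736, -0.8192, 0.0000] o=[-0.2294, -0.1606, 0.2400] → [0.3635, 0.2545, -0.1595, 0.5736, -0.8192, 0.0000]
J3: z=[-0.7094, -0.4967, -0.5000] o=[-0.1597, -0.1118, 0.0928] → [0.0930, -0.0992, -0.0334, -0.7094, -0.4967, -0.5000]
q̇ = J⁺·V = [0.0110, 0.5570, -0.1010]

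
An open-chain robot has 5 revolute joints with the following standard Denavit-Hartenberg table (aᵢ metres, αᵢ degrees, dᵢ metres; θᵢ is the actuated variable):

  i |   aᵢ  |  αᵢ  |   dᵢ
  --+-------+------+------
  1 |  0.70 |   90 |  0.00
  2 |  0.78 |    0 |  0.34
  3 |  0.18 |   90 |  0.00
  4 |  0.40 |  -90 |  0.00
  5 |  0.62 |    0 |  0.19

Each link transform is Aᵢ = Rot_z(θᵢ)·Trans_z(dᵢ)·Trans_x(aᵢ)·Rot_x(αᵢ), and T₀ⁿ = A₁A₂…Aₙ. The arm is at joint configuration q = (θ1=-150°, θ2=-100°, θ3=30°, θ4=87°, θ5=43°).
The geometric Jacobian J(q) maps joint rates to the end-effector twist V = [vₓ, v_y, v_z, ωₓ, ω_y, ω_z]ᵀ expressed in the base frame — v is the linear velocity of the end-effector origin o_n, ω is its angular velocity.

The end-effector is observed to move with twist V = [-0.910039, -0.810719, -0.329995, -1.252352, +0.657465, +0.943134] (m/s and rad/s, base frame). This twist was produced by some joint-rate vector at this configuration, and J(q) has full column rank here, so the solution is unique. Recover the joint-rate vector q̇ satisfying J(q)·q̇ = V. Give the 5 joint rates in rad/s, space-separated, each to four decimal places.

0.2100 0.7920 0.3810 -0.9610 0.4310

o_n = [-1.4445, 0.5542, -0.6564]
J₁: ẑ×o_n = [-0.5542, -1.4445, 0.0000], ω = ẑ
J2: z=[-0.5000, 0.8660, 0.0000] o=[-0.6062, -0.3500, 0.0000] → [-0.5684, -0.3282, 0.2738, -0.5000, 0.8660, 0.0000]
J3: z=[-0.5000, 0.8660, 0.0000] o=[-0.6589, 0.0122, -0.7682] → [0.0968, 0.0559, 0.4093, -0.5000, 0.8660, 0.0000]
J4: z=[0.8138, 0.4698, -0.3420] o=[-0.7122, -0.0186, -0.9373] → [0.3279, 0.0218, 0.8102, 0.8138, 0.4698, -0.3420]
J5: z=[0.2696, 0.2161, 0.9384] o=[-0.9182, 0.3237, -0.9570] → [-0.1513, -0.5749, 0.1759, 0.2696, 0.2161, 0.9384]
q̇ = J⁺·V = [0.2100, 0.7920, 0.3810, -0.9610, 0.4310]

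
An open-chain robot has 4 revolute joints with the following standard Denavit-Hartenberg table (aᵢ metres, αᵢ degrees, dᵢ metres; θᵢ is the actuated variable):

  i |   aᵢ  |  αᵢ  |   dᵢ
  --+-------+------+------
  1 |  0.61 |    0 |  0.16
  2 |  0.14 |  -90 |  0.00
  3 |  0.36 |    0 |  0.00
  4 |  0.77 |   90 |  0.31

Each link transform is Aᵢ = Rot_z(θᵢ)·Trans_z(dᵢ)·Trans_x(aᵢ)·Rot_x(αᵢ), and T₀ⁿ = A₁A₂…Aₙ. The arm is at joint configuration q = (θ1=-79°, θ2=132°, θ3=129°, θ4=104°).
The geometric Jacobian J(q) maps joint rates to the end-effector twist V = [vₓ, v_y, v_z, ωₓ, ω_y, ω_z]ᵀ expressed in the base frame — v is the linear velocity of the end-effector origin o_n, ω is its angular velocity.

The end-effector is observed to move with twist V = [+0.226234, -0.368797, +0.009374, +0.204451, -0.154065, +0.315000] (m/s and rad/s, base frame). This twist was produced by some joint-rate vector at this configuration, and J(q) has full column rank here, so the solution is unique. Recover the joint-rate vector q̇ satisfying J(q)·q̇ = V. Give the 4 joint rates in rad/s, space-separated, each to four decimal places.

o_n = [-0.4622, -0.8514, 0.4952]
J₁: ẑ×o_n = [0.8514, -0.4622, 0.0000], ω = ẑ
J2: z=[0.0000, 0.0000, 1.0000] o=[0.1164, -0.5988, 0.1600] → [0.2526, -0.5785, 0.0000, 0.0000, 0.0000, 1.0000]
J3: z=[-0.7986, 0.6018, 0.0000] o=[0.2006, -0.4870, 0.1600] → [0.2017, 0.2677, 0.6900, -0.7986, 0.6018, 0.0000]
J4: z=[-0.7986, 0.6018, 0.0000] o=[0.0643, -0.6679, -0.1198] → [0.3701, 0.4911, 0.4634, -0.7986, 0.6018, 0.0000]
q̇ = J⁺·V = [0.5620, -0.2470, 0.5650, -0.8210]

0.5620 -0.2470 0.5650 -0.8210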